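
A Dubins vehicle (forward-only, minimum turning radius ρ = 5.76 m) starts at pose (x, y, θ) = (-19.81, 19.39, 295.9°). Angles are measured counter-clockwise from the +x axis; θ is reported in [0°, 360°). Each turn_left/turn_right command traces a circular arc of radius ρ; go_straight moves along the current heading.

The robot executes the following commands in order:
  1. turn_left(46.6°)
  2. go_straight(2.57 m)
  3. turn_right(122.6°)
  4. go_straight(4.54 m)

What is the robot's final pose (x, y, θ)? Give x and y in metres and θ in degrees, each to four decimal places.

(-15.4298, 2.8153, 219.9000°)

set_pose: (x, y, θ) = (-19.8100, 19.3900, 295.9000°), ρ = 5.76
turn_left(46.6°): centre at ρ to the left, rotate +46.6° → (-16.3606, 16.4126, 342.5000°)
go_straight(2.57): x += 2.57·cos θ, y += 2.57·sin θ → (-13.9096, 15.6398, 342.5000°)
turn_right(122.6°): centre at ρ to the right, rotate −122.6° → (-11.9469, 5.7275, 219.9000°)
go_straight(4.54): x += 4.54·cos θ, y += 4.54·sin θ → (-15.4298, 2.8153, 219.9000°)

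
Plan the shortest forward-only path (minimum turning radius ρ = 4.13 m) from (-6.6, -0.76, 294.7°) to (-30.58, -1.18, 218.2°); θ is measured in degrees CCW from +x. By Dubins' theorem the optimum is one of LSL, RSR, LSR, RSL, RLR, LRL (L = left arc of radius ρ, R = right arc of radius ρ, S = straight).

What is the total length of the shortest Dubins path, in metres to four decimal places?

Let ψ = atan2(Δy, Δx) = atan2(-0.42, -23.98) = -178.9966° be the start→goal bearing.
Normalize: d = |goal − start| / ρ = 23.983678/4.13 = 5.807186, α = (θ_start − ψ) mod 360° = 113.6966° = 1.984380 rad, β = (θ_goal − ψ) mod 360° = 37.1966° = 0.649203 rad.
Common terms: sin α = 0.915687, cos α = -0.401893, sin β = 0.604552, cos β = 0.796566, cos(α−β) = 0.233445, d² = 33.723408. Work in radians in the unit-radius frame; every candidate has L = ρ·(t + p + q).
LSL: p² = 2 + d² − 2cos(α−β) + 2d(sin α − sin β) = 38.870153; p = √p² = 6.234593; φ = atan2(cos β − cos α, d + sin α − sin β) = 0.193431 rad; t = (φ − α) mod 2π = 4.492237 rad, q = (β − φ) mod 2π = 0.455772 rad → L = 4.13·(4.492237 + 6.234593 + 0.455772) = 4.13·11.182602 = 46.184145 m
RSR: p² = 2 + d² − 2cos(α−β) + 2d(sin β − sin α) = 31.642882; p = √p² = 5.625201; φ = atan2(cos α − cos β, d − sin α + sin β) = -0.214697 rad; t = (α − φ) mod 2π = 2.199077 rad, q = (φ − β) mod 2π = 5.419285 rad → L = 4.13·(2.199077 + 5.625201 + 5.419285) = 4.13·13.243563 = 54.695914 m
LSR: p² = d² − 2 + 2cos(α−β) + 2d(sin α + sin β) = 49.846911; p = √p² = 7.060234; φ = atan2(−cos α − cos β, d + sin α + sin β) − atan2(−2, p) = 0.222234 rad; t = (φ − α) mod 2π = 4.521040 rad, q = (φ − β) mod 2π = 5.856217 rad → L = 4.13·(4.521040 + 7.060234 + 5.856217) = 4.13·17.437491 = 72.016837 m
RSL: p² = d² − 2 + 2cos(α−β) − 2d(sin α + sin β) = 14.533687; p = √p² = 3.812307; φ = atan2(cos α + cos β, d − sin α − sin β) − atan2(2, p) = -0.391341 rad; t = (α − φ) mod 2π = 2.375721 rad, q = (β − φ) mod 2π = 1.040544 rad → L = 4.13·(2.375721 + 3.812307 + 1.040544) = 4.13·7.228573 = 29.854007 m
RLR: c = (6 − d² + 2cos(α−β) + 2d(sin α − sin β))/8 = -2.955360, |c| > 1 → infeasible
LRL: c = (6 − d² + 2cos(α−β) − 2d(sin α − sin β))/8 = -3.858769, |c| > 1 → infeasible
Shortest: RSL with L = 29.854007 m ≈ 29.8540 m

29.8540 m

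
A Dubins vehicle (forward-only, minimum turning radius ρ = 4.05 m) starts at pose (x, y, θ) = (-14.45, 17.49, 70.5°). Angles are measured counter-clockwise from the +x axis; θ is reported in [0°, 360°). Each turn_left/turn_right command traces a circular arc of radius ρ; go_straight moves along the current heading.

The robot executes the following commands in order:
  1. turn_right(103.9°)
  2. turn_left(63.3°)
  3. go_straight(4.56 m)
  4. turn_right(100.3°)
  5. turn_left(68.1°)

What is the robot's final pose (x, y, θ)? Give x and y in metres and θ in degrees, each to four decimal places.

(9.2855, 16.8220, 357.7000°)

set_pose: (x, y, θ) = (-14.4500, 17.4900, 70.5000°), ρ = 4.05
turn_right(103.9°): centre at ρ to the right, rotate −103.9° → (-8.4029, 19.5192, -33.4000° ≡ 326.6000°)
turn_left(63.3°): centre at ρ to the left, rotate +63.3° → (-4.1545, 19.3894, 389.9000° ≡ 29.9000°)
go_straight(4.56): x += 4.56·cos θ, y += 4.56·sin θ → (-0.2015, 21.6625, 29.9000°)
turn_right(100.3°): centre at ρ to the right, rotate −100.3° → (5.6327, 19.5102, -70.4000° ≡ 289.6000°)
turn_left(68.1°): centre at ρ to the left, rotate +68.1° → (9.2855, 16.8220, 357.7000°)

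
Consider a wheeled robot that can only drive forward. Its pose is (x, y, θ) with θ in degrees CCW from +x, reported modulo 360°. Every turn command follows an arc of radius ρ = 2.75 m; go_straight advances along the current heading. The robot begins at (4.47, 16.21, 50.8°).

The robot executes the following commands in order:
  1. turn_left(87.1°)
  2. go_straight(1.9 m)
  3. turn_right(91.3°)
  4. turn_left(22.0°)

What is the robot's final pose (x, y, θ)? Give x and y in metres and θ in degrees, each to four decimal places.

(3.1807, 26.0783, 68.6000°)

set_pose: (x, y, θ) = (4.4700, 16.2100, 50.8000°), ρ = 2.75
turn_left(87.1°): centre at ρ to the left, rotate +87.1° → (4.1826, 19.9885, 137.9000°)
go_straight(1.9): x += 1.9·cos θ, y += 1.9·sin θ → (2.7728, 21.2623, 137.9000°)
turn_right(91.3°): centre at ρ to the right, rotate −91.3° → (2.6184, 25.1922, 46.6000°)
turn_left(22.0°): centre at ρ to the left, rotate +22.0° → (3.1807, 26.0783, 68.6000°)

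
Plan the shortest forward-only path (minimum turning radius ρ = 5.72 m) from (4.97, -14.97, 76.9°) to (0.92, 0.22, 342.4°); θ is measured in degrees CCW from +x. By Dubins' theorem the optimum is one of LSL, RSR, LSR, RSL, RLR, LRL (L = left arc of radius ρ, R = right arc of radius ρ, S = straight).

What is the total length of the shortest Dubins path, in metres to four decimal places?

Let ψ = atan2(Δy, Δx) = atan2(15.19, -4.05) = 104.9291° be the start→goal bearing.
Normalize: d = |goal − start| / ρ = 15.720642/5.72 = 2.748364, α = (θ_start − ψ) mod 360° = 331.9709° = 5.793986 rad, β = (θ_goal − ψ) mod 360° = 237.4709° = 4.144650 rad.
Common terms: sin α = -0.469919, cos α = 0.882709, sin β = -0.843119, cos β = -0.537727, cos(α−β) = -0.078459, d² = 7.553505. Work in radians in the unit-radius frame; every candidate has L = ρ·(t + p + q).
LSL: p² = 2 + d² − 2cos(α−β) + 2d(sin α − sin β) = 11.761798; p = √p² = 3.429548; φ = atan2(cos β − cos α, d + sin α − sin β) = -0.427037 rad; t = (φ − α) mod 2π = 0.062162 rad, q = (β − φ) mod 2π = 4.571687 rad → L = 5.72·(0.062162 + 3.429548 + 4.571687) = 5.72·8.063397 = 46.122631 m
RSR: p² = 2 + d² − 2cos(α−β) + 2d(sin β − sin α) = 7.659048; p = √p² = 2.767499; φ = atan2(cos α − cos β, d − sin α + sin β) = 0.538975 rad; t = (α − φ) mod 2π = 5.255011 rad, q = (φ − β) mod 2π = 2.677511 rad → L = 5.72·(5.255011 + 2.767499 + 2.677511) = 5.72·10.700020 = 61.204115 m
LSR: p² = d² − 2 + 2cos(α−β) + 2d(sin α + sin β) = -1.820827 < 0 → infeasible
RSL: p² = d² − 2 + 2cos(α−β) − 2d(sin α + sin β) = 12.614001; p = √p² = 3.551619; φ = atan2(cos α + cos β, d − sin α − sin β) − atan2(2, p) = -0.428125 rad; t = (α − φ) mod 2π = 6.222110 rad, q = (β − φ) mod 2π = 4.572774 rad → L = 5.72·(6.222110 + 3.551619 + 4.572774) = 5.72·14.346504 = 82.062005 m
RLR: c = (6 − d² + 2cos(α−β) + 2d(sin α − sin β))/8 = 0.042619; p = 2π − arccos c = 4.755021 rad; φ = atan2(cos α − cos β, d − sin α + sin β) = 0.538975 rad; t = (α − φ + p/2) mod 2π = 1.349336 rad, q = (α − β − t + p) mod 2π = 5.055021 rad → L = 5.72·(1.349336 + 4.755021 + 5.055021) = 5.72·11.159378 = 63.831641 m
LRL: c = (6 − d² + 2cos(α−β) − 2d(sin α − sin β))/8 = -0.470225; p = 2π − arccos c = 4.222844 rad; φ = atan2(cos β − cos α, d + sin α − sin β) = -0.427037 rad; t = (φ − α + p/2) mod 2π = 2.173584 rad, q = (β − α − t + p) mod 2π = 0.399924 rad → L = 5.72·(2.173584 + 4.222844 + 0.399924) = 5.72·6.796351 = 38.875127 m
Shortest: LRL with L = 38.875127 m ≈ 38.8751 m

38.8751 m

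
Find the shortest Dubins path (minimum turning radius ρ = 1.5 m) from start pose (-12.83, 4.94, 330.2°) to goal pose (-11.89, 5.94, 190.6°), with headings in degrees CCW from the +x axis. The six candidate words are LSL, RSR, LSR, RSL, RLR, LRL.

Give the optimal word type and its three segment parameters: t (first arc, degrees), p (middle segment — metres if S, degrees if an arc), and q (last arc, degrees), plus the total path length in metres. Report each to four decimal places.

Let ψ = atan2(Δy, Δx) = atan2(1.00, 0.94) = 46.7715° be the start→goal bearing.
Normalize: d = |goal − start| / ρ = 1.372443/1.5 = 0.914962, α = (θ_start − ψ) mod 360° = 283.4285° = 4.946761 rad, β = (θ_goal − ψ) mod 360° = 143.8285° = 2.510281 rad.
Common terms: sin α = -0.972660, cos α = 0.232232, sin β = 0.590204, cos β = -0.807254, cos(α−β) = -0.761538, d² = 0.837156. Work in radians in the unit-radius frame; every candidate has L = ρ·(t + p + q).
LSL: p² = 2 + d² − 2cos(α−β) + 2d(sin α − sin β) = 1.500309; p = √p² = 1.224871; φ = atan2(cos β − cos α, d + sin α − sin β) = -2.128165 rad; t = (φ − α) mod 2π = 5.491444 rad, q = (β − φ) mod 2π = 4.638447 rad → L = 1.5·(5.491444 + 1.224871 + 4.638447) = 1.5·11.354762 = 17.032143 m
RSR: p² = 2 + d² − 2cos(α−β) + 2d(sin β − sin α) = 7.220155; p = √p² = 2.687035; φ = atan2(cos α − cos β, d − sin α + sin β) = 0.397216 rad; t = (α − φ) mod 2π = 4.549545 rad, q = (φ − β) mod 2π = 4.170120 rad → L = 1.5·(4.549545 + 2.687035 + 4.170120) = 1.5·11.406700 = 17.110049 m
LSR: p² = d² − 2 + 2cos(α−β) + 2d(sin α + sin β) = -3.385788 < 0 → infeasible
RSL: p² = d² − 2 + 2cos(α−β) − 2d(sin α + sin β) = -1.986055 < 0 → infeasible
RLR: c = (6 − d² + 2cos(α−β) + 2d(sin α − sin β))/8 = 0.097481; p = 2π − arccos c = 4.810025 rad; φ = atan2(cos α − cos β, d − sin α + sin β) = 0.397216 rad; t = (α − φ + p/2) mod 2π = 0.671372 rad, q = (α − β − t + p) mod 2π = 0.291947 rad → L = 1.5·(0.671372 + 4.810025 + 0.291947) = 1.5·5.773344 = 8.660015 m
LRL: c = (6 − d² + 2cos(α−β) − 2d(sin α − sin β))/8 = 0.812461; p = 2π − arccos c = 5.660750 rad; φ = atan2(cos β − cos α, d + sin α − sin β) = -2.128165 rad; t = (φ − α + p/2) mod 2π = 2.038634 rad, q = (β − α − t + p) mod 2π = 1.185637 rad → L = 1.5·(2.038634 + 5.660750 + 1.185637) = 1.5·8.885021 = 13.327532 m
Shortest: RLR with L = 8.660015 m ≈ 8.6600 m
Convert RLR to answer units (arcs ×180/π): t = 0.671372·180/π = 38.4668°, p = 4.810025·180/π = 275.5941°, q = 0.291947·180/π = 16.7273°, L = 8.6600 m.

RLR: t = 38.4668°, p = 275.5941°, q = 16.7273°, L = 8.6600 m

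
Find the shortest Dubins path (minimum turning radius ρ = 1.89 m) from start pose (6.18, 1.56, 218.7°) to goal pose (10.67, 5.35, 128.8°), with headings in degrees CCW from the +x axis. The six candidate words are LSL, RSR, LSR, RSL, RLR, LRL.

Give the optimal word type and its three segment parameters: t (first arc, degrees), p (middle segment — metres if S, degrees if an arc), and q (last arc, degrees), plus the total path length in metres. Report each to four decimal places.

LSL: t = 207.0838°, p = 4.4745 m, q = 63.0162°, L = 13.3842 m

Let ψ = atan2(Δy, Δx) = atan2(3.79, 4.49) = 40.1676° be the start→goal bearing.
Normalize: d = |goal − start| / ρ = 5.875730/1.89 = 3.108852, α = (θ_start − ψ) mod 360° = 178.5324° = 3.115977 rad, β = (θ_goal − ψ) mod 360° = 88.6324° = 1.546926 rad.
Common terms: sin α = 0.025612, cos α = -0.999672, sin β = 0.999715, cos β = 0.023868, cos(α−β) = 0.001745, d² = 9.664959. Work in radians in the unit-radius frame; every candidate has L = ρ·(t + p + q).
LSL: p² = 2 + d² − 2cos(α−β) + 2d(sin α − sin β) = 5.604787; p = √p² = 2.367443; φ = atan2(cos β − cos α, d + sin α − sin β) = 0.447086 rad; t = (φ − α) mod 2π = 3.614294 rad, q = (β − φ) mod 2π = 1.099841 rad → L = 1.89·(3.614294 + 2.367443 + 1.099841) = 1.89·7.081577 = 13.384181 m
RSR: p² = 2 + d² − 2cos(α−β) + 2d(sin β − sin α) = 17.718150; p = √p² = 4.209293; φ = atan2(cos α − cos β, d − sin α + sin β) = -0.245624 rad; t = (α − φ) mod 2π = 3.361602 rad, q = (φ − β) mod 2π = 4.490635 rad → L = 1.89·(3.361602 + 4.209293 + 4.490635) = 1.89·12.061530 = 22.796291 m
LSR: p² = d² − 2 + 2cos(α−β) + 2d(sin α + sin β) = 14.043632; p = √p² = 3.747483; φ = atan2(−cos α − cos β, d + sin α + sin β) − atan2(−2, p) = 0.722027 rad; t = (φ − α) mod 2π = 3.889235 rad, q = (φ − β) mod 2π = 5.458286 rad → L = 1.89·(3.889235 + 3.747483 + 5.458286) = 1.89·13.095005 = 24.749559 m
RSL: p² = d² − 2 + 2cos(α−β) − 2d(sin α + sin β) = 1.293267; p = √p² = 1.137219; φ = atan2(cos α + cos β, d − sin α − sin β) − atan2(2, p) = -1.491781 rad; t = (α − φ) mod 2π = 4.607758 rad, q = (β − φ) mod 2π = 3.038707 rad → L = 1.89·(4.607758 + 1.137219 + 3.038707) = 1.89·8.783685 = 16.601164 m
RLR: c = (6 − d² + 2cos(α−β) + 2d(sin α − sin β))/8 = -1.214769, |c| > 1 → infeasible
LRL: c = (6 − d² + 2cos(α−β) − 2d(sin α − sin β))/8 = 0.299402; p = 2π − arccos c = 5.016454 rad; φ = atan2(cos β − cos α, d + sin α − sin β) = 0.447086 rad; t = (φ − α + p/2) mod 2π = 6.122521 rad, q = (β − α − t + p) mod 2π = 3.608068 rad → L = 1.89·(6.122521 + 5.016454 + 3.608068) = 1.89·14.747043 = 27.871912 m
Shortest: LSL with L = 13.384181 m ≈ 13.3842 m
Convert LSL to answer units (arcs ×180/π): t = 3.614294·180/π = 207.0838°, p = ρ·p = 1.89·2.367443 = 4.4745 m, q = 1.099841·180/π = 63.0162°, L = 13.3842 m.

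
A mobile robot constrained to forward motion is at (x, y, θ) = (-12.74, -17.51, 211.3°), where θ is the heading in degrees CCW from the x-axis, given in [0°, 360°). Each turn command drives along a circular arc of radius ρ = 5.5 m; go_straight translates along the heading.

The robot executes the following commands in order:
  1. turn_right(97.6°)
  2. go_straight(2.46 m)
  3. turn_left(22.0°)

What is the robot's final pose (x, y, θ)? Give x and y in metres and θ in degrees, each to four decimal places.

(-22.8172, -11.0431, 135.7000°)

set_pose: (x, y, θ) = (-12.7400, -17.5100, 211.3000°), ρ = 5.5
turn_right(97.6°): centre at ρ to the right, rotate −97.6° → (-20.6335, -15.0212, 113.7000°)
go_straight(2.46): x += 2.46·cos θ, y += 2.46·sin θ → (-21.6223, -12.7687, 113.7000°)
turn_left(22.0°): centre at ρ to the left, rotate +22.0° → (-22.8172, -11.0431, 135.7000°)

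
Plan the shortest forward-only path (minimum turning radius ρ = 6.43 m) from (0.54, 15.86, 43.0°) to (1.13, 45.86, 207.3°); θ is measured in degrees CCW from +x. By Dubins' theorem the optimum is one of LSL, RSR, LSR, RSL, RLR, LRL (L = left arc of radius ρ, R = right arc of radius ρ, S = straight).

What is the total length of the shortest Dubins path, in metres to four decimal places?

Let ψ = atan2(Δy, Δx) = atan2(30.00, 0.59) = 88.8733° be the start→goal bearing.
Normalize: d = |goal − start| / ρ = 30.005801/6.43 = 4.666532, α = (θ_start − ψ) mod 360° = 314.1267° = 5.482545 rad, β = (θ_goal − ψ) mod 360° = 118.4267° = 2.066935 rad.
Common terms: sin α = -0.717802, cos α = 0.696247, sin β = 0.879427, cos β = -0.476034, cos(α−β) = -0.962692, d² = 21.776521. Work in radians in the unit-radius frame; every candidate has L = ρ·(t + p + q).
LSL: p² = 2 + d² − 2cos(α−β) + 2d(sin α − sin β) = 10.794861; p = √p² = 3.285553; φ = atan2(cos β − cos α, d + sin α − sin β) = -0.364839 rad; t = (φ − α) mod 2π = 0.435802 rad, q = (β − φ) mod 2π = 2.431774 rad → L = 6.43·(0.435802 + 3.285553 + 2.431774) = 6.43·6.153129 = 39.564622 m
RSR: p² = 2 + d² − 2cos(α−β) + 2d(sin β − sin α) = 40.608949; p = √p² = 6.372515; φ = atan2(cos α − cos β, d − sin α + sin β) = 0.185013 rad; t = (α − φ) mod 2π = 5.297532 rad, q = (φ − β) mod 2π = 4.401263 rad → L = 6.43·(5.297532 + 6.372515 + 4.401263) = 6.43·16.071310 = 103.338522 m
LSR: p² = d² − 2 + 2cos(α−β) + 2d(sin α + sin β) = 19.359593; p = √p² = 4.399954; φ = atan2(−cos α − cos β, d + sin α + sin β) − atan2(−2, p) = 0.381053 rad; t = (φ − α) mod 2π = 1.181693 rad, q = (φ − β) mod 2π = 4.597303 rad → L = 6.43·(1.181693 + 4.399954 + 4.597303) = 6.43·10.178950 = 65.450648 m
RSL: p² = d² − 2 + 2cos(α−β) − 2d(sin α + sin β) = 16.342683; p = √p² = 4.042608; φ = atan2(cos α + cos β, d − sin α − sin β) − atan2(2, p) = -0.410579 rad; t = (α − φ) mod 2π = 5.893123 rad, q = (β − φ) mod 2π = 2.477514 rad → L = 6.43·(5.893123 + 4.042608 + 2.477514) = 6.43·12.413246 = 79.817171 m
RLR: c = (6 − d² + 2cos(α−β) + 2d(sin α − sin β))/8 = -4.076119, |c| > 1 → infeasible
LRL: c = (6 − d² + 2cos(α−β) − 2d(sin α − sin β))/8 = -0.349358; p = 2π − arccos c = 4.355504 rad; φ = atan2(cos β − cos α, d + sin α − sin β) = -0.364839 rad; t = (φ − α + p/2) mod 2π = 2.613554 rad, q = (β − α − t + p) mod 2π = 4.609526 rad → L = 6.43·(2.613554 + 4.355504 + 4.609526) = 6.43·11.578583 = 74.450289 m
Shortest: LSL with L = 39.564622 m ≈ 39.5646 m

39.5646 m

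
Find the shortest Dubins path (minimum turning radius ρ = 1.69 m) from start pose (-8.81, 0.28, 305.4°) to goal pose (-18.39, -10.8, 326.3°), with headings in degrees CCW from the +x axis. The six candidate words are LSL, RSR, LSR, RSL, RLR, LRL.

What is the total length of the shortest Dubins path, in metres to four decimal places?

Let ψ = atan2(Δy, Δx) = atan2(-11.08, -9.58) = -130.8474° be the start→goal bearing.
Normalize: d = |goal − start| / ρ = 14.647280/1.69 = 8.667029, α = (θ_start − ψ) mod 360° = 76.2474° = 1.330768 rad, β = (θ_goal − ψ) mod 360° = 97.1474° = 1.695542 rad.
Common terms: sin α = 0.971331, cos α = 0.237730, sin β = 0.992229, cos β = -0.124422, cos(α−β) = 0.934204, d² = 75.117398. Work in radians in the unit-radius frame; every candidate has L = ρ·(t + p + q).
LSL: p² = 2 + d² − 2cos(α−β) + 2d(sin α − sin β) = 74.886738; p = √p² = 8.653712; φ = atan2(cos β − cos α, d + sin α − sin β) = -0.041862 rad; t = (φ − α) mod 2π = 4.910556 rad, q = (β − φ) mod 2π = 1.737403 rad → L = 1.69·(4.910556 + 8.653712 + 1.737403) = 1.69·15.301672 = 25.859825 m
RSR: p² = 2 + d² − 2cos(α−β) + 2d(sin β − sin α) = 75.611239; p = √p² = 8.695472; φ = atan2(cos α − cos β, d − sin α + sin β) = 0.041660 rad; t = (α − φ) mod 2π = 1.289107 rad, q = (φ − β) mod 2π = 4.629304 rad → L = 1.69·(1.289107 + 8.695472 + 4.629304) = 1.69·14.613884 = 24.697464 m
LSR: p² = d² − 2 + 2cos(α−β) + 2d(sin α + sin β) = 109.022281; p = √p² = 10.441374; φ = atan2(−cos α − cos β, d + sin α + sin β) − atan2(−2, p) = 0.178595 rad; t = (φ − α) mod 2π = 5.131013 rad, q = (φ − β) mod 2π = 4.766239 rad → L = 1.69·(5.131013 + 10.441374 + 4.766239) = 1.69·20.338625 = 34.372276 m
RSL: p² = d² − 2 + 2cos(α−β) − 2d(sin α + sin β) = 40.949332; p = √p² = 6.399167; φ = atan2(cos α + cos β, d − sin α − sin β) − atan2(2, p) = -0.286021 rad; t = (α − φ) mod 2π = 1.616788 rad, q = (β − φ) mod 2π = 1.981562 rad → L = 1.69·(1.616788 + 6.399167 + 1.981562) = 1.69·9.997517 = 16.895804 m
RLR: c = (6 − d² + 2cos(α−β) + 2d(sin α − sin β))/8 = -8.451405, |c| > 1 → infeasible
LRL: c = (6 − d² + 2cos(α−β) − 2d(sin α − sin β))/8 = -8.360842, |c| > 1 → infeasible
Shortest: RSL with L = 16.895804 m ≈ 16.8958 m

16.8958 m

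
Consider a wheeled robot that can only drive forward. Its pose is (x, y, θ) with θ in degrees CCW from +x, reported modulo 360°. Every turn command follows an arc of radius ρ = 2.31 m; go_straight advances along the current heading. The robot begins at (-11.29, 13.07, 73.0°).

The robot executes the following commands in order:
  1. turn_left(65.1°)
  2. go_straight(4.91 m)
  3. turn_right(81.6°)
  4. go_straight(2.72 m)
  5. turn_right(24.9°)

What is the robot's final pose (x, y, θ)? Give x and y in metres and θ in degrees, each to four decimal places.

set_pose: (x, y, θ) = (-11.2900, 13.0700, 73.0000°), ρ = 2.31
turn_left(65.1°): centre at ρ to the left, rotate +65.1° → (-11.9564, 15.4647, 138.1000°)
go_straight(4.91): x += 4.91·cos θ, y += 4.91·sin θ → (-15.6109, 18.7438, 138.1000°)
turn_right(81.6°): centre at ρ to the right, rotate −81.6° → (-15.9945, 21.7381, 56.5000°)
go_straight(2.72): x += 2.72·cos θ, y += 2.72·sin θ → (-14.4933, 24.0063, 56.5000°)
turn_right(24.9°): centre at ρ to the right, rotate −24.9° → (-13.7774, 24.6988, 31.6000°)

(-13.7774, 24.6988, 31.6000°)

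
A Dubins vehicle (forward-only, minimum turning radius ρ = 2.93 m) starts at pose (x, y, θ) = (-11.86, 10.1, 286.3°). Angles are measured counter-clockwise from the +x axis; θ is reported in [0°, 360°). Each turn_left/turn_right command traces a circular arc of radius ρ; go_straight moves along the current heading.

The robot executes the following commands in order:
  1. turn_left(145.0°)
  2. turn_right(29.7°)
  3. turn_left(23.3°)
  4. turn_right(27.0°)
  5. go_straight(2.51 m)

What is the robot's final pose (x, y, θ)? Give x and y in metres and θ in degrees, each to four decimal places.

set_pose: (x, y, θ) = (-11.8600, 10.1000, 286.3000°), ρ = 2.93
turn_left(145.0°): centre at ρ to the left, rotate +145.0° → (-6.2724, 9.9830, 431.3000° ≡ 71.3000°)
turn_right(29.7°): centre at ρ to the right, rotate −29.7° → (-5.4424, 11.2346, 41.6000°)
turn_left(23.3°): centre at ρ to the left, rotate +23.3° → (-4.7344, 12.1828, 64.9000°)
turn_right(27.0°): centre at ρ to the right, rotate −27.0° → (-3.8809, 13.2519, 37.9000°)
go_straight(2.51): x += 2.51·cos θ, y += 2.51·sin θ → (-1.9003, 14.7937, 37.9000°)

(-1.9003, 14.7937, 37.9000°)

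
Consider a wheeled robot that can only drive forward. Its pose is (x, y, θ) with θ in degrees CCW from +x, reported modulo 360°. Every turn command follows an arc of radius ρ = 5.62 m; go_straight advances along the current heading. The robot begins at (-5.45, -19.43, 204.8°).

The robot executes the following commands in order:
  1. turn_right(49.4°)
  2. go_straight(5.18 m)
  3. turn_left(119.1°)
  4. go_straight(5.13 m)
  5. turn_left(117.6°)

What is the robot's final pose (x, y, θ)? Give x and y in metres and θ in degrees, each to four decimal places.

set_pose: (x, y, θ) = (-5.4500, -19.4300, 204.8000°), ρ = 5.62
turn_right(49.4°): centre at ρ to the right, rotate −49.4° → (-10.1468, -19.4382, 155.4000°)
go_straight(5.18): x += 5.18·cos θ, y += 5.18·sin θ → (-14.8567, -17.2819, 155.4000°)
turn_left(119.1°): centre at ρ to the left, rotate +119.1° → (-22.7988, -22.8327, 274.5000°)
go_straight(5.13): x += 5.13·cos θ, y += 5.13·sin θ → (-22.3963, -27.9469, 274.5000°)
turn_left(117.6°): centre at ρ to the left, rotate +117.6° → (-13.8072, -32.2668, 392.1000° ≡ 32.1000°)

(-13.8072, -32.2668, 32.1000°)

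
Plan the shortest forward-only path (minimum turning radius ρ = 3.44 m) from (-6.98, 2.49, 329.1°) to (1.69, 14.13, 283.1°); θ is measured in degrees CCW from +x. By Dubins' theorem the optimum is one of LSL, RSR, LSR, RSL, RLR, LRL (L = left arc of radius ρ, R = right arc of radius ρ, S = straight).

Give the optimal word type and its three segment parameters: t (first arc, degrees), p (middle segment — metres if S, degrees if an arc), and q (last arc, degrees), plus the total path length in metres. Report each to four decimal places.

LSR: t = 149.2256°, p = 5.2758 m, q = 195.2256°, L = 25.9565 m

Let ψ = atan2(Δy, Δx) = atan2(11.64, 8.67) = 53.3196° be the start→goal bearing.
Normalize: d = |goal − start| / ρ = 14.514079/3.44 = 4.219209, α = (θ_start − ψ) mod 360° = 275.7804° = 4.813276 rad, β = (θ_goal − ψ) mod 360° = 229.7804° = 4.010425 rad.
Common terms: sin α = -0.994915, cos α = 0.100716, sin β = -0.763575, cos β = -0.645719, cos(α−β) = 0.694658, d² = 17.801726. Work in radians in the unit-radius frame; every candidate has L = ρ·(t + p + q).
LSL: p² = 2 + d² − 2cos(α−β) + 2d(sin α − sin β) = 16.460266; p = √p² = 4.057125; φ = atan2(cos β − cos α, d + sin α − sin β) = -0.185035 rad; t = (φ − α) mod 2π = 1.284874 rad, q = (β − φ) mod 2π = 4.195460 rad → L = 3.44·(1.284874 + 4.057125 + 4.195460) = 3.44·9.537459 = 32.808860 m
RSR: p² = 2 + d² − 2cos(α−β) + 2d(sin β − sin α) = 20.364551; p = √p² = 4.512710; φ = atan2(cos α − cos β, d − sin α + sin β) = 0.166171 rad; t = (α − φ) mod 2π = 4.647105 rad, q = (φ − β) mod 2π = 2.438931 rad → L = 3.44·(4.647105 + 4.512710 + 2.438931) = 3.44·11.598747 = 39.899689 m
LSR: p² = d² − 2 + 2cos(α−β) + 2d(sin α + sin β) = 2.352164; p = √p² = 1.533677; φ = atan2(−cos α − cos β, d + sin α + sin β) − atan2(−2, p) = 1.134568 rad; t = (φ − α) mod 2π = 2.604477 rad, q = (φ − β) mod 2π = 3.407329 rad → L = 3.44·(2.604477 + 1.533677 + 3.407329) = 3.44·7.545482 = 25.956459 m
RSL: p² = d² − 2 + 2cos(α−β) − 2d(sin α + sin β) = 32.029921; p = √p² = 5.659498; φ = atan2(cos α + cos β, d − sin α − sin β) − atan2(2, p) = -0.430611 rad; t = (α − φ) mod 2π = 5.243888 rad, q = (β − φ) mod 2π = 4.441036 rad → L = 3.44·(5.243888 + 5.659498 + 4.441036) = 3.44·15.344422 = 52.784811 m
RLR: c = (6 − d² + 2cos(α−β) + 2d(sin α − sin β))/8 = -1.545569, |c| > 1 → infeasible
LRL: c = (6 − d² + 2cos(α−β) − 2d(sin α − sin β))/8 = -1.057533, |c| > 1 → infeasible
Shortest: LSR with L = 25.956459 m ≈ 25.9565 m
Convert LSR to answer units (arcs ×180/π): t = 2.604477·180/π = 149.2256°, p = ρ·p = 3.44·1.533677 = 5.2758 m, q = 3.407329·180/π = 195.2256°, L = 25.9565 m.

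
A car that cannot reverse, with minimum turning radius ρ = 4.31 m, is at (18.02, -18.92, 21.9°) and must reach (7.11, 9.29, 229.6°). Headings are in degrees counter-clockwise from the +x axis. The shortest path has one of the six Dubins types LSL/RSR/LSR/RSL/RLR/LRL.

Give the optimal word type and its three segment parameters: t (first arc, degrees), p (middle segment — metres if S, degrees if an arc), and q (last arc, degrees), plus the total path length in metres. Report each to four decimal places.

Let ψ = atan2(Δy, Δx) = atan2(28.21, -10.91) = 111.1436° be the start→goal bearing.
Normalize: d = |goal − start| / ρ = 30.246193/4.31 = 7.017678, α = (θ_start − ψ) mod 360° = 270.7564° = 4.725591 rad, β = (θ_goal − ψ) mod 360° = 118.4564° = 2.067454 rad.
Common terms: sin α = -0.999913, cos α = 0.013201, sin β = 0.879180, cos β = -0.476490, cos(α−β) = -0.885394, d² = 49.247808. Work in radians in the unit-radius frame; every candidate has L = ρ·(t + p + q).
LSL: p² = 2 + d² − 2cos(α−β) + 2d(sin α − sin β) = 26.644858; p = √p² = 5.161866; φ = atan2(cos β − cos α, d + sin α − sin β) = -0.095010 rad; t = (φ − α) mod 2π = 1.462585 rad, q = (β − φ) mod 2π = 2.162464 rad → L = 4.31·(1.462585 + 5.161866 + 2.162464) = 4.31·8.786915 = 37.871602 m
RSR: p² = 2 + d² − 2cos(α−β) + 2d(sin β − sin α) = 79.392332; p = √p² = 8.910237; φ = atan2(cos α − cos β, d − sin α + sin β) = 0.054986 rad; t = (α − φ) mod 2π = 4.670605 rad, q = (φ − β) mod 2π = 4.270717 rad → L = 4.31·(4.670605 + 8.910237 + 4.270717) = 4.31·17.851559 = 76.940220 m
LSR: p² = d² − 2 + 2cos(α−β) + 2d(sin α + sin β) = 43.782490; p = √p² = 6.616834; φ = atan2(−cos α − cos β, d + sin α + sin β) − atan2(−2, p) = 0.360601 rad; t = (φ − α) mod 2π = 1.918195 rad, q = (φ − β) mod 2π = 4.576332 rad → L = 4.31·(1.918195 + 6.616834 + 4.576332) = 4.31·13.111361 = 56.509964 m
RSL: p² = d² − 2 + 2cos(α−β) − 2d(sin α + sin β) = 47.171550; p = √p² = 6.868155; φ = atan2(cos α + cos β, d − sin α − sin β) − atan2(2, p) = -0.348173 rad; t = (α − φ) mod 2π = 5.073764 rad, q = (β − φ) mod 2π = 2.415627 rad → L = 4.31·(5.073764 + 6.868155 + 2.415627) = 4.31·14.357546 = 61.881023 m
RLR: c = (6 − d² + 2cos(α−β) + 2d(sin α − sin β))/8 = -8.924041, |c| > 1 → infeasible
LRL: c = (6 − d² + 2cos(α−β) − 2d(sin α − sin β))/8 = -2.330607, |c| > 1 → infeasible
Shortest: LSL with L = 37.871602 m ≈ 37.8716 m
Convert LSL to answer units (arcs ×180/π): t = 1.462585·180/π = 83.7999°, p = ρ·p = 4.31·5.161866 = 22.2476 m, q = 2.162464·180/π = 123.9001°, L = 37.8716 m.

LSL: t = 83.7999°, p = 22.2476 m, q = 123.9001°, L = 37.8716 m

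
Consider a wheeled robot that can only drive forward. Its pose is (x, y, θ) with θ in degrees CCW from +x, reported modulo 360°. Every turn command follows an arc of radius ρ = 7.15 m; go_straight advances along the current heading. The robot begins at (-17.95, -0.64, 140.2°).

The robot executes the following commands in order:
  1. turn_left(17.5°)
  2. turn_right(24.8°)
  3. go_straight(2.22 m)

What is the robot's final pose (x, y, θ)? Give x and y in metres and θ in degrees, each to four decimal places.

set_pose: (x, y, θ) = (-17.9500, -0.6400, 140.2000°), ρ = 7.15
turn_left(17.5°): centre at ρ to the left, rotate +17.5° → (-19.8137, 0.4820, 157.7000°)
turn_right(24.8°): centre at ρ to the right, rotate −24.8° → (-22.3382, 2.2301, 132.9000°)
go_straight(2.22): x += 2.22·cos θ, y += 2.22·sin θ → (-23.8494, 3.8564, 132.9000°)

(-23.8494, 3.8564, 132.9000°)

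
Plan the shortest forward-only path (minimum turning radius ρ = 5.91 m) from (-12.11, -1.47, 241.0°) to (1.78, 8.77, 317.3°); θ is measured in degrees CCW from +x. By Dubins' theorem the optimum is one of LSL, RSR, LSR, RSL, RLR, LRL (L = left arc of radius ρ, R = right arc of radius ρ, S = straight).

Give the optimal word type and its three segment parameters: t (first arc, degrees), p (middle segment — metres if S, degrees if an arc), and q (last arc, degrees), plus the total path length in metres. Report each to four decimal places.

Let ψ = atan2(Δy, Δx) = atan2(10.24, 13.89) = 36.3984° be the start→goal bearing.
Normalize: d = |goal − start| / ρ = 17.256584/5.91 = 2.919896, α = (θ_start − ψ) mod 360° = 204.6016° = 3.570971 rad, β = (θ_goal − ψ) mod 360° = 280.9016° = 4.902657 rad.
Common terms: sin α = -0.416306, cos α = -0.909225, sin β = -0.981953, cos β = 0.189123, cos(α−β) = 0.236838, d² = 8.525792. Work in radians in the unit-radius frame; every candidate has L = ρ·(t + p + q).
LSL: p² = 2 + d² − 2cos(α−β) + 2d(sin α − sin β) = 13.355380; p = √p² = 3.654501; φ = atan2(cos β − cos α, d + sin α − sin β) = 0.305265 rad; t = (φ − α) mod 2π = 3.017480 rad, q = (β − φ) mod 2π = 4.597392 rad → L = 5.91·(3.017480 + 3.654501 + 4.597392) = 5.91·11.269373 = 66.601993 m
RSR: p² = 2 + d² − 2cos(α−β) + 2d(sin β − sin α) = 6.748851; p = √p² = 2.597855; φ = atan2(cos α − cos β, d − sin α + sin β) = -0.436522 rad; t = (α − φ) mod 2π = 4.007493 rad, q = (φ − β) mod 2π = 0.944006 rad → L = 5.91·(4.007493 + 2.597855 + 0.944006) = 5.91·7.549354 = 44.616683 m
LSR: p² = d² − 2 + 2cos(α−β) + 2d(sin α + sin β) = -1.166075 < 0 → infeasible
RSL: p² = d² − 2 + 2cos(α−β) − 2d(sin α + sin β) = 15.165011; p = √p² = 3.894228; φ = atan2(cos α + cos β, d − sin α − sin β) − atan2(2, p) = -0.639694 rad; t = (α − φ) mod 2π = 4.210665 rad, q = (β − φ) mod 2π = 5.542351 rad → L = 5.91·(4.210665 + 3.894228 + 5.542351) = 5.91·13.647244 = 80.655215 m
RLR: c = (6 − d² + 2cos(α−β) + 2d(sin α − sin β))/8 = 0.156394; p = 2π − arccos c = 4.869427 rad; φ = atan2(cos α − cos β, d − sin α + sin β) = -0.436522 rad; t = (α − φ + p/2) mod 2π = 0.159021 rad, q = (α − β − t + p) mod 2π = 3.378720 rad → L = 5.91·(0.159021 + 4.869427 + 3.378720) = 5.91·8.407168 = 49.686365 m
LRL: c = (6 − d² + 2cos(α−β) − 2d(sin α − sin β))/8 = -0.669422; p = 2π − arccos c = 3.978958 rad; φ = atan2(cos β − cos α, d + sin α − sin β) = 0.305265 rad; t = (φ − α + p/2) mod 2π = 5.006959 rad, q = (β − α − t + p) mod 2π = 0.303686 rad → L = 5.91·(5.006959 + 3.978958 + 0.303686) = 5.91·9.289602 = 54.901548 m
Shortest: RSR with L = 44.616683 m ≈ 44.6167 m
Convert RSR to answer units (arcs ×180/π): t = 4.007493·180/π = 229.6124°, p = ρ·p = 5.91·2.597855 = 15.3533 m, q = 0.944006·180/π = 54.0876°, L = 44.6167 m.

RSR: t = 229.6124°, p = 15.3533 m, q = 54.0876°, L = 44.6167 m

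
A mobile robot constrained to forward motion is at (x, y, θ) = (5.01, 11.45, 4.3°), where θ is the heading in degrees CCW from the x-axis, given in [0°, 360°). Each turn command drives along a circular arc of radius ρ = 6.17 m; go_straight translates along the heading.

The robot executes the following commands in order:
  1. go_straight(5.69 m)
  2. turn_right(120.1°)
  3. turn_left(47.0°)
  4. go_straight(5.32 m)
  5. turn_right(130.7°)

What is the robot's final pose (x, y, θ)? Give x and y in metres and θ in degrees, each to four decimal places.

(10.6159, -14.8853, 160.5000°)

set_pose: (x, y, θ) = (5.0100, 11.4500, 4.3000°), ρ = 6.17
go_straight(5.69): x += 5.69·cos θ, y += 5.69·sin θ → (10.6840, 11.8766, 4.3000°)
turn_right(120.1°): centre at ρ to the right, rotate −120.1° → (16.7016, 3.0386, -115.8000° ≡ 244.2000°)
turn_left(47.0°): centre at ρ to the left, rotate +47.0° → (16.5041, -1.8780, 291.2000°)
go_straight(5.32): x += 5.32·cos θ, y += 5.32·sin θ → (18.4279, -6.8379, 291.2000°)
turn_right(130.7°): centre at ρ to the right, rotate −130.7° → (10.6159, -14.8853, 160.5000°)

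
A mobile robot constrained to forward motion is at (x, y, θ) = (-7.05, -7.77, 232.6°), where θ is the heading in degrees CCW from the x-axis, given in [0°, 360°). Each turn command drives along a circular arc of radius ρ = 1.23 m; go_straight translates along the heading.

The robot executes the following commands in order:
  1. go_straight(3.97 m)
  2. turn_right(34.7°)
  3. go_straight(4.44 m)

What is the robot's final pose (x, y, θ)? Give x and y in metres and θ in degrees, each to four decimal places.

(-14.2854, -12.7119, 197.9000°)

set_pose: (x, y, θ) = (-7.0500, -7.7700, 232.6000°), ρ = 1.23
go_straight(3.97): x += 3.97·cos θ, y += 3.97·sin θ → (-9.4613, -10.9238, 232.6000°)
turn_right(34.7°): centre at ρ to the right, rotate −34.7° → (-10.0604, -11.3472, 197.9000°)
go_straight(4.44): x += 4.44·cos θ, y += 4.44·sin θ → (-14.2854, -12.7119, 197.9000°)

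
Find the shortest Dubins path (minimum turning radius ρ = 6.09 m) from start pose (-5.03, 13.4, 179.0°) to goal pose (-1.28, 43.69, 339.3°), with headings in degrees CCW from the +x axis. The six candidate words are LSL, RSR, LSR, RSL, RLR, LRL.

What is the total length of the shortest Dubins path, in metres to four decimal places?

Let ψ = atan2(Δy, Δx) = atan2(30.29, 3.75) = 82.9425° be the start→goal bearing.
Normalize: d = |goal − start| / ρ = 30.521248/6.09 = 5.011699, α = (θ_start − ψ) mod 360° = 96.0575° = 1.676520 rad, β = (θ_goal − ψ) mod 360° = 256.3575° = 4.474282 rad.
Common terms: sin α = 0.994417, cos α = -0.105526, sin β = -0.971786, cos β = -0.235863, cos(α−β) = -0.941471, d² = 25.117129. Work in radians in the unit-radius frame; every candidate has L = ρ·(t + p + q).
LSL: p² = 2 + d² − 2cos(α−β) + 2d(sin α − sin β) = 48.708104; p = √p² = 6.979119; φ = atan2(cos β − cos α, d + sin α − sin β) = -0.018676 rad; t = (φ − α) mod 2π = 4.587989 rad, q = (β − φ) mod 2π = 4.492959 rad → L = 6.09·(4.587989 + 6.979119 + 4.492959) = 6.09·16.060067 = 97.805810 m
RSR: p² = 2 + d² − 2cos(α−β) + 2d(sin β − sin α) = 9.292036; p = √p² = 3.048284; φ = atan2(cos α − cos β, d − sin α + sin β) = 0.042770 rad; t = (α − φ) mod 2π = 1.633749 rad, q = (φ − β) mod 2π = 1.851673 rad → L = 6.09·(1.633749 + 3.048284 + 1.851673) = 6.09·6.533707 = 39.790274 m
LSR: p² = d² − 2 + 2cos(α−β) + 2d(sin α + sin β) = 21.461020; p = √p² = 4.632604; φ = atan2(−cos α − cos β, d + sin α + sin β) − atan2(−2, p) = 0.475260 rad; t = (φ − α) mod 2π = 5.081925 rad, q = (φ − β) mod 2π = 2.284163 rad → L = 6.09·(5.081925 + 4.632604 + 2.284163) = 6.09·11.998692 = 73.072035 m
RSL: p² = d² − 2 + 2cos(α−β) − 2d(sin α + sin β) = 21.007356; p = √p² = 4.583378; φ = atan2(cos α + cos β, d − sin α − sin β) − atan2(2, p) = -0.479774 rad; t = (α − φ) mod 2π = 2.156293 rad, q = (β − φ) mod 2π = 4.954056 rad → L = 6.09·(2.156293 + 4.583378 + 4.954056) = 6.09·11.693727 = 71.214800 m
RLR: c = (6 − d² + 2cos(α−β) + 2d(sin α − sin β))/8 = -0.161505; p = 2π − arccos c = 4.550174 rad; φ = atan2(cos α − cos β, d − sin α + sin β) = 0.042770 rad; t = (α − φ + p/2) mod 2π = 3.908836 rad, q = (α − β − t + p) mod 2π = 4.126760 rad → L = 6.09·(3.908836 + 4.550174 + 4.126760) = 6.09·12.585770 = 76.647342 m
LRL: c = (6 − d² + 2cos(α−β) − 2d(sin α − sin β))/8 = -5.088513, |c| > 1 → infeasible
Shortest: RSR with L = 39.790274 m ≈ 39.7903 m

39.7903 m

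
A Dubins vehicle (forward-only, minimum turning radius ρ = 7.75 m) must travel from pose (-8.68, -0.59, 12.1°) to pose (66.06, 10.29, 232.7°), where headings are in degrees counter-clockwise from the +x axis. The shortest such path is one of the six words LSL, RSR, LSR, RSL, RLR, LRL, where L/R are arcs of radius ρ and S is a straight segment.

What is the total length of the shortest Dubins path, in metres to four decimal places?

Let ψ = atan2(Δy, Δx) = atan2(10.88, 74.74) = 8.2824° be the start→goal bearing.
Normalize: d = |goal − start| / ρ = 75.527756/7.75 = 9.745517, α = (θ_start − ψ) mod 360° = 3.8176° = 0.066629 rad, β = (θ_goal − ψ) mod 360° = 224.4176° = 3.916825 rad.
Common terms: sin α = 0.066580, cos α = 0.997781, sin β = -0.699882, cos β = -0.714258, cos(α−β) = -0.759271, d² = 94.975101. Work in radians in the unit-radius frame; every candidate has L = ρ·(t + p + q).
LSL: p² = 2 + d² − 2cos(α−β) + 2d(sin α − sin β) = 113.432777; p = √p² = 10.650482; φ = atan2(cos β − cos α, d + sin α − sin β) = -0.161448 rad; t = (φ − α) mod 2π = 6.055108 rad, q = (β − φ) mod 2π = 4.078273 rad → L = 7.75·(6.055108 + 10.650482 + 4.078273) = 7.75·20.783864 = 161.074947 m
RSR: p² = 2 + d² − 2cos(α−β) + 2d(sin β − sin α) = 83.554510; p = √p² = 9.140816; φ = atan2(cos α − cos β, d − sin α + sin β) = 0.188409 rad; t = (α − φ) mod 2π = 6.161405 rad, q = (φ − β) mod 2π = 2.554769 rad → L = 7.75·(6.161405 + 9.140816 + 2.554769) = 7.75·17.856990 = 138.391672 m
LSR: p² = d² − 2 + 2cos(α−β) + 2d(sin α + sin β) = 79.112836; p = √p² = 8.894540; φ = atan2(−cos α − cos β, d + sin α + sin β) − atan2(−2, p) = 0.190074 rad; t = (φ − α) mod 2π = 0.123445 rad, q = (φ − β) mod 2π = 2.556434 rad → L = 7.75·(0.123445 + 8.894540 + 2.556434) = 7.75·11.574418 = 89.701743 m
RSL: p² = d² − 2 + 2cos(α−β) − 2d(sin α + sin β) = 103.800281; p = √p² = 10.188242; φ = atan2(cos α + cos β, d − sin α − sin β) − atan2(2, p) = -0.166529 rad; t = (α − φ) mod 2π = 0.233158 rad, q = (β − φ) mod 2π = 4.083354 rad → L = 7.75·(0.233158 + 10.188242 + 4.083354) = 7.75·14.504755 = 112.411851 m
RLR: c = (6 − d² + 2cos(α−β) + 2d(sin α − sin β))/8 = -9.444314, |c| > 1 → infeasible
LRL: c = (6 − d² + 2cos(α−β) − 2d(sin α − sin β))/8 = -13.179097, |c| > 1 → infeasible
Shortest: LSR with L = 89.701743 m ≈ 89.7017 m

89.7017 m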